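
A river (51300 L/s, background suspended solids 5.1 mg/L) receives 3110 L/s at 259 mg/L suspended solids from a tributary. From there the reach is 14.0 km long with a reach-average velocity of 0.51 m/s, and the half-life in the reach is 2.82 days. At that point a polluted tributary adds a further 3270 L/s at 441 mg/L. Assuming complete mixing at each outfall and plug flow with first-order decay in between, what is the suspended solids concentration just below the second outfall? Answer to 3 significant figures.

After mixing, C = (51300·5.100 + 3110·259.0) / 54410 = 1067000/54410 = 19.61 mg/L; combined flow 54410 L/s.
Travel time t = 14.0·1000 / 0.51 = 27450 s = 7.625 h.
Half-life 2.82 d → k = ln 2 / 2.82 = 0.2458 d⁻¹.
Decay over the reach: 19.61·exp(−kt) = 19.61·0.9249 = 18.14 mg/L.
At the second outfall, C = (54410·18.14 + 3270·441.0) / (54410 + 3270) = 42.11 mg/L.

42.1 mg/L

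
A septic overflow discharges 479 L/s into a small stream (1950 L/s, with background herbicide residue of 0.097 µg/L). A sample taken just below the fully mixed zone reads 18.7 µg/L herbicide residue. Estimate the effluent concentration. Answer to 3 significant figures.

Mass balance: 1950·0.09700 + 479.0·Cₑ = 2429·18.70
→ Cₑ = (2429·18.70 − 1950·0.09700) / 479.0 = 94.43 µg/L.

94.4 µg/L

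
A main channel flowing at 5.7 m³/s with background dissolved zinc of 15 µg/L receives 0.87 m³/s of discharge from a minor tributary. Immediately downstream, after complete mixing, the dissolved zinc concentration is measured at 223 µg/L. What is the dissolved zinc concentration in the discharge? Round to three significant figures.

Mass balance: 5.700·15.00 + 0.8700·Cₑ = 6.570·223.0
→ Cₑ = (6.570·223.0 − 5.700·15.00) / 0.8700 = 1586 µg/L.

1590 µg/L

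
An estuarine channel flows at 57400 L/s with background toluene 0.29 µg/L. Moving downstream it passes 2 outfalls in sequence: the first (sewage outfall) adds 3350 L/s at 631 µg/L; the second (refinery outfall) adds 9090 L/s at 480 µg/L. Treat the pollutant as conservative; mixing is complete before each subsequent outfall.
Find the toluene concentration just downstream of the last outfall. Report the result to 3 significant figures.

93.0 µg/L

Below outfall 1: Q → 60750 L/s, C = (57400·0.2900 + 3350·631.0)/60750 = 35.07 µg/L.
Below outfall 2: Q → 69840 L/s, C = (60750·35.07 + 9090·480.0)/69840 = 92.98 µg/L.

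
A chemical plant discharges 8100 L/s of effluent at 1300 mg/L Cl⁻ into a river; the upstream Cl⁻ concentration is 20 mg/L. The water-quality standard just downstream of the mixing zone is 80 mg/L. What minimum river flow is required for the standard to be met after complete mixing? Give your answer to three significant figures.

165000 L/s

Set C_mix = 80: (Q·20.00 + 8100·1300) / (Q + 8100) = 80
→ Q = 8100·(1300 − 80)/(80 − 20.00) = 164700 L/s.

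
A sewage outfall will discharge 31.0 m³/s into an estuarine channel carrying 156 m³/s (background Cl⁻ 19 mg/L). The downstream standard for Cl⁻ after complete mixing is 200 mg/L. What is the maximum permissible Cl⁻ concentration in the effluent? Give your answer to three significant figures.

At the limit, (Qr·Cr + Qe·Cₑ)/(Qr + Qe) = 200:
Cₑ = (187.0·200 − 156.0·19.00) / 31.00 = 1111 mg/L.

1110 mg/L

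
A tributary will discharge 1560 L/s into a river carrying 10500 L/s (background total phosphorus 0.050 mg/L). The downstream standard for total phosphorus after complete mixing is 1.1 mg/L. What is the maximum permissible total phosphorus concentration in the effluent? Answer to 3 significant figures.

8.17 mg/L

At the limit, (Qr·Cr + Qe·Cₑ)/(Qr + Qe) = 1.1:
Cₑ = (12060·1.1 − 10500·0.05000) / 1560 = 8.167 mg/L.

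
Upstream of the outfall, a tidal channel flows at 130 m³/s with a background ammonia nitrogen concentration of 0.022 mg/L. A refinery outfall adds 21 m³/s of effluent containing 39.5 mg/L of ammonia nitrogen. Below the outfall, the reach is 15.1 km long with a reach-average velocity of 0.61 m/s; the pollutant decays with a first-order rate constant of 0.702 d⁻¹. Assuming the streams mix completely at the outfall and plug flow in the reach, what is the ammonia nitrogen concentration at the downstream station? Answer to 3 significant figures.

4.51 mg/L

After mixing, C = (130.0·0.02200 + 21.00·39.50) / 151.0 = 832.4/151.0 = 5.512 mg/L.
Travel time t = 15.1·1000 / 0.61 = 24750 s = 6.876 h.
Decay over the reach: 5.512·exp(−kt) = 5.512·0.8178 = 4.508 mg/L.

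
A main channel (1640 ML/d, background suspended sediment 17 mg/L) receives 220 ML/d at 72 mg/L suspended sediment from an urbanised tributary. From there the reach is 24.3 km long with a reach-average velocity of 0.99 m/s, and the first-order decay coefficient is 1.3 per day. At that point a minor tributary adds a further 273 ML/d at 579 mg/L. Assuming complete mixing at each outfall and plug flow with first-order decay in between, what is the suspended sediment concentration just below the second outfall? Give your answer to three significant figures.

88.3 mg/L

Mass balance: C = (1640·17.00 + 220.0·72.00) / 1860 = 43720/1860 = 23.51 mg/L; combined flow 1860 ML/d.
Travel time t = 24.3·1000 / 0.99 = 24550 s = 6.818 h.
Applying C = C₀e^(−kt): 23.51 × 0.6912 = 16.25 mg/L.
Second outfall: C = (1860·16.25 + 273.0·579.0)/2133 = 88.27 mg/L.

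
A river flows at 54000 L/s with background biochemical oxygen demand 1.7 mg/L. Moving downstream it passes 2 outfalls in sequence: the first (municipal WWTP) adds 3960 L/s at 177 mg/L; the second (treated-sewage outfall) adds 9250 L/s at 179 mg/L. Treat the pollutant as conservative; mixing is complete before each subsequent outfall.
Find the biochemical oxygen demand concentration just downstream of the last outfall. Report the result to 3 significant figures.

Outfall 1: combined Q = 57960 L/s; C = (54000·1.700 + 3960·177.0)/57960 = 13.68 mg/L.
Outfall 2: combined Q = 67210 L/s; C = (57960·13.68 + 9250·179.0)/67210 = 36.43 mg/L.

36.4 mg/L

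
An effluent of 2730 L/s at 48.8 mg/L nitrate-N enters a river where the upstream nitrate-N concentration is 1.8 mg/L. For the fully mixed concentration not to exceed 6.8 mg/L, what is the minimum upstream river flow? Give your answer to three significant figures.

22900 L/s

Set C_mix = 6.8: (Q·1.800 + 2730·48.80) / (Q + 2730) = 6.8
→ Q = 2730·(48.80 − 6.8)/(6.8 − 1.800) = 22930 L/s.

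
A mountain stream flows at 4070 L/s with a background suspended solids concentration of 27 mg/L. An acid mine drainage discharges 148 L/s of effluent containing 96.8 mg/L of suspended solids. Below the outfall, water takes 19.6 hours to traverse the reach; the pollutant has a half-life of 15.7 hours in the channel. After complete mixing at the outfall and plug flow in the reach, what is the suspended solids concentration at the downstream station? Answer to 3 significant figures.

12.4 mg/L

Conservation of mass: C = (4070·27.00 + 148.0·96.80) / 4218 = 124200/4218 = 29.45 mg/L.
Half-life 15.7 h → k = ln 2 / 15.7 = 0.04415 h⁻¹ = 1.060 d⁻¹.
Decay over the reach: 29.45·exp(−kt) = 29.45·0.4209 = 12.40 mg/L.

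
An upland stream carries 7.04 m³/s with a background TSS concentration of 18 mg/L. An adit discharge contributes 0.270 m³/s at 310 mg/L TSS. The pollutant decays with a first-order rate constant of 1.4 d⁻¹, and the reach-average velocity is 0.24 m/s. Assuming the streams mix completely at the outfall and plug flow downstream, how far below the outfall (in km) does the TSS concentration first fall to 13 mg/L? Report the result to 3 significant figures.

11.8 km

Conservation of mass: C = (7.040·18.00 + 0.2700·310.0) / 7.310 = 210.4/7.310 = 28.79 mg/L.
Set 28.79·exp(−k·t) = 13 → t = ln(28.79/13)/k = 49060 s = 13.63 h.
Distance = v·t = 0.24·49060 = 11770 m = 11.77 km.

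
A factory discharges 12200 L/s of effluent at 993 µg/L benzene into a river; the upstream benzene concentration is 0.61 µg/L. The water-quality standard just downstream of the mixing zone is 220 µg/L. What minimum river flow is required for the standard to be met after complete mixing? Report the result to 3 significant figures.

43000 L/s

Set C_mix = 220: (Q·0.6100 + 12200·993.0) / (Q + 12200) = 220
→ Q = 12200·(993.0 − 220)/(220 − 0.6100) = 42990 L/s.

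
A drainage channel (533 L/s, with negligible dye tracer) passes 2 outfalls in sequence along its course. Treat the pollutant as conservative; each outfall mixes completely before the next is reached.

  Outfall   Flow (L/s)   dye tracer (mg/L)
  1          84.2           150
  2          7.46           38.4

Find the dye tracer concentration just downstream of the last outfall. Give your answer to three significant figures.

Outfall 1: combined Q = 617.2 L/s; C = (533.0·0 + 84.20·150.0)/617.2 = 20.46 mg/L.
Outfall 2: combined Q = 624.7 L/s; C = (617.2·20.46 + 7.460·38.40)/624.7 = 20.68 mg/L.

20.7 mg/L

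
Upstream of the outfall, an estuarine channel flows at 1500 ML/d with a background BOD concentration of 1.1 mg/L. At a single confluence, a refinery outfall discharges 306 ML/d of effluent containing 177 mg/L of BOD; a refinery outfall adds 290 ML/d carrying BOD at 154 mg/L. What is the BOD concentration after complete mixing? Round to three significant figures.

Conservation of mass: C = (1500·1.100 + 306.0·177.0 + 290.0·154.0) / 2096 = 100500/2096 = 47.94 mg/L.

47.9 mg/L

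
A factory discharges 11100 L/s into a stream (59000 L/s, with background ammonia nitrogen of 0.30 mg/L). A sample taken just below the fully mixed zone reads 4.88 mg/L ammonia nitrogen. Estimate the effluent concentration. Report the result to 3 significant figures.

Mass balance: 59000·0.3000 + 11100·Cₑ = 70100·4.880
→ Cₑ = (70100·4.880 − 59000·0.3000) / 11100 = 29.22 mg/L.

29.2 mg/L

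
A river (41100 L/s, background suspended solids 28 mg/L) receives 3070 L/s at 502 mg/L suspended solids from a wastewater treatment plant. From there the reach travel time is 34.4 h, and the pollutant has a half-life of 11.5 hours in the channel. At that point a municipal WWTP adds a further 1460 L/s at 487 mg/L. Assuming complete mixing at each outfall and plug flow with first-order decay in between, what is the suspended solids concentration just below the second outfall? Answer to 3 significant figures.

23.0 mg/L

Conservation of mass: C = (41100·28.00 + 3070·502.0) / 44170 = 2692000/44170 = 60.94 mg/L; combined flow 44170 L/s.
Half-life 11.5 h → k = ln 2 / 11.5 = 0.06027 h⁻¹ = 1.447 d⁻¹.
First-order decay: C = 60.94·exp(−k·t) = 60.94·0.1258 = 7.664 mg/L.
Second outfall: C = (44170·7.664 + 1460·487.0)/45630 = 23.00 mg/L.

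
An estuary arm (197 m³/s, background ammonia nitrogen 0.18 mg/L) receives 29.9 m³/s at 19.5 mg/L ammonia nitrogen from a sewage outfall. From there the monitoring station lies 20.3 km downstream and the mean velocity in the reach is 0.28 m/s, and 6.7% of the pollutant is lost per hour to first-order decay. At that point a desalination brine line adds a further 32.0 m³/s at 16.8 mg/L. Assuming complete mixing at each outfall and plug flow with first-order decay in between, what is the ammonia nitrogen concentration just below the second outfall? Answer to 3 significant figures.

2.67 mg/L

Conservation of mass: C = (197.0·0.1800 + 29.90·19.50) / 226.9 = 618.5/226.9 = 2.726 mg/L; combined flow 226.9 m³/s.
Travel time t = 20.3·1000 / 0.28 = 72500 s = 20.14 h.
6.7%/h lost → k = −ln(1 − 0.067) = 0.06935 h⁻¹.
First-order decay: C = 2.726·exp(−k·t) = 2.726·0.2474 = 0.6745 mg/L.
Second outfall: C = (226.9·0.6745 + 32.00·16.80)/258.9 = 2.668 mg/L.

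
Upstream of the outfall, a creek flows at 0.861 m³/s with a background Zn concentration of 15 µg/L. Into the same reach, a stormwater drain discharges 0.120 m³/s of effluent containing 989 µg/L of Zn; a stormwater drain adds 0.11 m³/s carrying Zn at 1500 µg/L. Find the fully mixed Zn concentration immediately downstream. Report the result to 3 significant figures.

Mass balance: C = (0.8610·15.00 + 0.1200·989.0 + 0.1100·1500) / 1.091 = 296.6/1.091 = 271.9 µg/L.

272 µg/L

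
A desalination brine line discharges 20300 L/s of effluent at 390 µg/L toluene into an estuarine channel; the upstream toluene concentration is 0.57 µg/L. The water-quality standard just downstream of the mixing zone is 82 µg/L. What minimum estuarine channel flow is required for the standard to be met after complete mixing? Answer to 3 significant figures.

Set C_mix = 82: (Q·0.5700 + 20300·390.0) / (Q + 20300) = 82
→ Q = 20300·(390.0 − 82)/(82 − 0.5700) = 76780 L/s.

76800 L/s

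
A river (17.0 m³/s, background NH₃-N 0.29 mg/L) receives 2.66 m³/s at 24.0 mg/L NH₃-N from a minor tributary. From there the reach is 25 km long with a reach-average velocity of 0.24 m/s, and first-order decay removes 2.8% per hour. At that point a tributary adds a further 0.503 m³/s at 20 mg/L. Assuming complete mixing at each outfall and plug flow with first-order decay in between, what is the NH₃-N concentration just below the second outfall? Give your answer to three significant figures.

After mixing, C = (17.00·0.2900 + 2.660·24.00) / 19.66 = 68.77/19.66 = 3.498 mg/L; combined flow 19.66 m³/s.
Travel time t = 25·1000 / 0.24 = 104200 s = 28.94 h.
2.8%/h lost → k = −ln(1 − 0.028) = 0.02840 h⁻¹.
After decay, C = 3.498 × e^(−kt) = 3.498 × 0.4397 = 1.538 mg/L.
Second outfall: C = (19.66·1.538 + 0.5030·20.00)/20.16 = 1.998 mg/L.

2.00 mg/L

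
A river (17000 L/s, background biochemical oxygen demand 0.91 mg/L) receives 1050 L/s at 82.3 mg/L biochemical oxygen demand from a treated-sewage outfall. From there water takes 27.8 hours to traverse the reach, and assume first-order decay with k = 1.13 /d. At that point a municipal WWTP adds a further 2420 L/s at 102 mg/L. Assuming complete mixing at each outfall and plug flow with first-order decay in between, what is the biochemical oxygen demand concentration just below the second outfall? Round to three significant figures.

Conservation of mass: C = (17000·0.9100 + 1050·82.30) / 18050 = 101900/18050 = 5.645 mg/L; combined flow 18050 L/s.
After decay, C = 5.645 × e^(−kt) = 5.645 × 0.2701 = 1.525 mg/L.
Second outfall: C = (18050·1.525 + 2420·102.0)/20470 = 13.40 mg/L.

13.4 mg/L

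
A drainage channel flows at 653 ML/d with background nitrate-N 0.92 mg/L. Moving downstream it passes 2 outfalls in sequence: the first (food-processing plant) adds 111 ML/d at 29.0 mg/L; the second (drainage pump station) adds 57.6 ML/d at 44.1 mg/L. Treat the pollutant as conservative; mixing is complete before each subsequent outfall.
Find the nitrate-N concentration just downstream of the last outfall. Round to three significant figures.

7.74 mg/L

Outfall 1: combined Q = 764.0 ML/d; C = (653.0·0.9200 + 111.0·29.00)/764.0 = 5.000 mg/L.
Outfall 2: combined Q = 821.6 ML/d; C = (764.0·5.000 + 57.60·44.10)/821.6 = 7.741 mg/L.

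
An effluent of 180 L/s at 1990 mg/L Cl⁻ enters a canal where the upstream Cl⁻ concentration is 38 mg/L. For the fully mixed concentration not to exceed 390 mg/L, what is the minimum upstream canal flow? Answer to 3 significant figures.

Set C_mix = 390: (Q·38.00 + 180.0·1990) / (Q + 180.0) = 390
→ Q = 180.0·(1990 − 390)/(390 − 38.00) = 818.2 L/s.

818 L/s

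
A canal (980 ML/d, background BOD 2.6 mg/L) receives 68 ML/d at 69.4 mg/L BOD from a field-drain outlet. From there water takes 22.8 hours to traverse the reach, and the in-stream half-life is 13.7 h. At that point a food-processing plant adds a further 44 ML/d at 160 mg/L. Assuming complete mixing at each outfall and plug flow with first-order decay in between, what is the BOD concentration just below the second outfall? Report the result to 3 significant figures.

8.55 mg/L

Flow-weighted average: C = (980.0·2.600 + 68.00·69.40) / 1048 = 7267/1048 = 6.934 mg/L; combined flow 1048 ML/d.
Half-life 13.7 h → k = ln 2 / 13.7 = 0.05059 h⁻¹ = 1.214 d⁻¹.
Applying C = C₀e^(−kt): 6.934 × 0.3155 = 2.188 mg/L.
At the second outfall, C = (1048·2.188 + 44.00·160.0) / (1048 + 44.00) = 8.547 mg/L.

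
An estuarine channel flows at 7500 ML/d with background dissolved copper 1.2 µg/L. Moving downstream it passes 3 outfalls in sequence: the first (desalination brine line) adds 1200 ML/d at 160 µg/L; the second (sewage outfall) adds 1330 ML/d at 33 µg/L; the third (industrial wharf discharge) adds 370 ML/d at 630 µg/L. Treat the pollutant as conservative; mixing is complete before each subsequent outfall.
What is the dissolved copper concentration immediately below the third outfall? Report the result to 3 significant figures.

Outfall 1: combined Q = 8700 ML/d; C = (7500·1.200 + 1200·160.0)/8700 = 23.10 µg/L.
Outfall 2: combined Q = 10030 ML/d; C = (8700·23.10 + 1330·33.00)/10030 = 24.42 µg/L.
Outfall 3: combined Q = 10400 ML/d; C = (10030·24.42 + 370.0·630.0)/10400 = 45.96 µg/L.

46.0 µg/L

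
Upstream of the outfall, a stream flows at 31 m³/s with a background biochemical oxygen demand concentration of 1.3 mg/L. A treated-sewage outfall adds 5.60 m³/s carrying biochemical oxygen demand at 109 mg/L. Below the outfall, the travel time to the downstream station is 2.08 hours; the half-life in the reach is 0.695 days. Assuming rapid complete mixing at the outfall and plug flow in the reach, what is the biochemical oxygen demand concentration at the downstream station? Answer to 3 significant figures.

16.3 mg/L

Flow-weighted average: C = (31.00·1.300 + 5.600·109.0) / 36.60 = 650.7/36.60 = 17.78 mg/L.
Half-life 0.695 d → k = ln 2 / 0.695 = 0.9973 d⁻¹.
Decay over the reach: 17.78·exp(−kt) = 17.78·0.9172 = 16.31 mg/L.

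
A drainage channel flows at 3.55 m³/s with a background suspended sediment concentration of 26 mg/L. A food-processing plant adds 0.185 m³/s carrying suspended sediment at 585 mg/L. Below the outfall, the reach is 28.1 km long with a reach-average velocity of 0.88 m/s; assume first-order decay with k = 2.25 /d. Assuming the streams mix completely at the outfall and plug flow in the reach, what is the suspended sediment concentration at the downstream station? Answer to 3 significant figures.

Flow-weighted average: C = (3.550·26.00 + 0.1850·585.0) / 3.735 = 200.5/3.735 = 53.69 mg/L.
Travel time t = 28.1·1000 / 0.88 = 31930 s = 8.870 h.
First-order decay: C = 53.69·exp(−k·t) = 53.69·0.4354 = 23.37 mg/L.

23.4 mg/L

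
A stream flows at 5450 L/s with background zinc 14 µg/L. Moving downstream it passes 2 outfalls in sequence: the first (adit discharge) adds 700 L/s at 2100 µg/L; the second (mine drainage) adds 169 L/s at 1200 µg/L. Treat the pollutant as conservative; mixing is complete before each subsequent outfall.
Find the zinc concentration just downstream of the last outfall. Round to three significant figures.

Outfall 1: combined Q = 6150 L/s; C = (5450·14.00 + 700.0·2100)/6150 = 251.4 µg/L.
Outfall 2: combined Q = 6319 L/s; C = (6150·251.4 + 169.0·1200)/6319 = 276.8 µg/L.

277 µg/L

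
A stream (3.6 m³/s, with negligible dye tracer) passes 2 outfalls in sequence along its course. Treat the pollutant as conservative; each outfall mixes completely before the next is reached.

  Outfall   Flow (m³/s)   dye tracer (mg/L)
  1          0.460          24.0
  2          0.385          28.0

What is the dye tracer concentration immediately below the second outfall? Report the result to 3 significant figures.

4.91 mg/L

Below outfall 1: Q → 4.060 m³/s, C = (3.600·0 + 0.4600·24.00)/4.060 = 2.719 mg/L.
Below outfall 2: Q → 4.445 m³/s, C = (4.060·2.719 + 0.3850·28.00)/4.445 = 4.909 mg/L.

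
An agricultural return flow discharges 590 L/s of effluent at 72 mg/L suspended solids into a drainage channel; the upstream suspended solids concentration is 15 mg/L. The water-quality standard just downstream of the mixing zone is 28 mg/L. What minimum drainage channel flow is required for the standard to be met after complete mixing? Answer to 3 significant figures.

2000 L/s

Set C_mix = 28: (Q·15.00 + 590.0·72.00) / (Q + 590.0) = 28
→ Q = 590.0·(72.00 − 28)/(28 − 15.00) = 1997 L/s.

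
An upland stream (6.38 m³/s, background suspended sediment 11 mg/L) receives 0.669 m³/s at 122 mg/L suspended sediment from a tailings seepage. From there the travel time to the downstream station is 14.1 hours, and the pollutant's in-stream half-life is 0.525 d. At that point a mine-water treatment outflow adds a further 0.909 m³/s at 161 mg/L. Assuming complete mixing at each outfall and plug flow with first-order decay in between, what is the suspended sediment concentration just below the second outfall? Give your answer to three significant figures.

After mixing, C = (6.380·11.00 + 0.6690·122.0) / 7.049 = 151.8/7.049 = 21.53 mg/L; combined flow 7.049 m³/s.
Half-life 0.525 d → k = ln 2 / 0.525 = 1.320 d⁻¹.
After decay, C = 21.53 × e^(−kt) = 21.53 × 0.4604 = 9.915 mg/L.
At the second outfall, C = (7.049·9.915 + 0.9090·161.0) / (7.049 + 0.9090) = 27.17 mg/L.

27.2 mg/L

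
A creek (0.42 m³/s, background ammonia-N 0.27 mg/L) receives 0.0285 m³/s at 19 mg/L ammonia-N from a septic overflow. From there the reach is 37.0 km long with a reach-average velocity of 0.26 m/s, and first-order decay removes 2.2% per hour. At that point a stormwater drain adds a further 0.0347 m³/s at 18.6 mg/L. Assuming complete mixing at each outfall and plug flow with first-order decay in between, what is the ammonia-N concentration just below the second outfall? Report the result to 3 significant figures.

Flow-weighted average: C = (0.4200·0.2700 + 0.02850·19.00) / 0.4485 = 0.6549/0.4485 = 1.460 mg/L; combined flow 0.4485 m³/s.
Travel time t = 37.0·1000 / 0.26 = 142300 s = 39.53 h.
2.2%/h lost → k = −ln(1 − 0.022) = 0.02225 h⁻¹.
After decay, C = 1.460 × e^(−kt) = 1.460 × 0.4150 = 0.6060 mg/L.
At the second outfall, C = (0.4485·0.6060 + 0.03470·18.60) / (0.4485 + 0.03470) = 1.898 mg/L.

1.90 mg/L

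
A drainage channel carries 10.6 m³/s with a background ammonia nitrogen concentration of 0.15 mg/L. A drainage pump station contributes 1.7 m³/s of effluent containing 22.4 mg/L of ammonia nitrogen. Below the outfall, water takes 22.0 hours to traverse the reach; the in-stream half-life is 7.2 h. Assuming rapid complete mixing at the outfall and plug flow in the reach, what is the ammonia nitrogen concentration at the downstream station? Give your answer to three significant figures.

After mixing, C = (10.60·0.1500 + 1.700·22.40) / 12.30 = 39.67/12.30 = 3.225 mg/L.
Half-life 7.2 h → k = ln 2 / 7.2 = 0.09627 h⁻¹ = 2.310 d⁻¹.
First-order decay: C = 3.225·exp(−k·t) = 3.225·0.1203 = 0.3879 mg/L.

0.388 mg/L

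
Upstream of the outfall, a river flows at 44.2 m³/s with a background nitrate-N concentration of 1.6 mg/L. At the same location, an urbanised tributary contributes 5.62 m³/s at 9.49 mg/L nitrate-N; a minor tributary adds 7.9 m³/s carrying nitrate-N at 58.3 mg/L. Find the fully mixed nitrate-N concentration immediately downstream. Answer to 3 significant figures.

10.1 mg/L

Conservation of mass: C = (44.20·1.600 + 5.620·9.490 + 7.900·58.30) / 57.72 = 584.6/57.72 = 10.13 mg/L.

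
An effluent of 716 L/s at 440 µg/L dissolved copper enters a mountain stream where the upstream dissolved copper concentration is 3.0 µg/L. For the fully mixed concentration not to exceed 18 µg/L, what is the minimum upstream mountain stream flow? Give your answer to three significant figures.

20100 L/s

Set C_mix = 18: (Q·3.000 + 716.0·440.0) / (Q + 716.0) = 18
→ Q = 716.0·(440.0 − 18)/(18 − 3.000) = 20140 L/s.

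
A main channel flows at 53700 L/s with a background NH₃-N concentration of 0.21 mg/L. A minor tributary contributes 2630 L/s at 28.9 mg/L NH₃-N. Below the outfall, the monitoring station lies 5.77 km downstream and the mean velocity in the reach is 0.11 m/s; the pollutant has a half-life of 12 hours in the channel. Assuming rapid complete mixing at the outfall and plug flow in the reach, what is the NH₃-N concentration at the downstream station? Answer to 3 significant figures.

0.668 mg/L

Conservation of mass: C = (53700·0.2100 + 2630·28.90) / 56330 = 87280/56330 = 1.550 mg/L.
Travel time t = 5.77·1000 / 0.11 = 52450 s = 14.57 h.
Half-life 12 h → k = ln 2 / 12 = 0.05776 h⁻¹ = 1.386 d⁻¹.
After decay, C = 1.550 × e^(−kt) = 1.550 × 0.4310 = 0.6678 mg/L.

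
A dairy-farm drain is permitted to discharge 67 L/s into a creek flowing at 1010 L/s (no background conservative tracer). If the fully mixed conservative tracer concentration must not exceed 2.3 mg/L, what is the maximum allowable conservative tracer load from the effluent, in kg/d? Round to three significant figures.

214 kg/d

Mass balance at the limit: 1010·0 + 67.00·Cₑ = 1077·2.3 → Cₑ = 36.97 mg/L.
67.00 L/s = 0.06700 m³/s. Load = 0.06700 m³/s × 36.97 g/m³ × 86 400 s/d = 214.0 kg/d.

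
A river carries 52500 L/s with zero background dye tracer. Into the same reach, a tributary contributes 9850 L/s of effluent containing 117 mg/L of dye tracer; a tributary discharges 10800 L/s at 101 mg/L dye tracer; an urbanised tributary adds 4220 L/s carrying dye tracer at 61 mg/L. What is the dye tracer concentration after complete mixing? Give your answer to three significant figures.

Conservation of mass: C = (52500·0 + 9850·117.0 + 10800·101.0 + 4220·61.00) / 77370 = 2501000/77370 = 32.32 mg/L.

32.3 mg/L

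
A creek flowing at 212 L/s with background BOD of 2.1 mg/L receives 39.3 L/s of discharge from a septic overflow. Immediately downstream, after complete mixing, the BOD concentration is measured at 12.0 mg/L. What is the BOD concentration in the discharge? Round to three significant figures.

65.4 mg/L

Mass balance: 212.0·2.100 + 39.30·Cₑ = 251.3·12.00
→ Cₑ = (251.3·12.00 − 212.0·2.100) / 39.30 = 65.40 mg/L.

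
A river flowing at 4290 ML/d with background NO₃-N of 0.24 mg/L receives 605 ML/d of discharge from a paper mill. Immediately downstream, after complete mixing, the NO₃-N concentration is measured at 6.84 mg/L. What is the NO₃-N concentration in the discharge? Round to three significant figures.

Mass balance: 4290·0.2400 + 605.0·Cₑ = 4895·6.840
→ Cₑ = (4895·6.840 − 4290·0.2400) / 605.0 = 53.64 mg/L.

53.6 mg/L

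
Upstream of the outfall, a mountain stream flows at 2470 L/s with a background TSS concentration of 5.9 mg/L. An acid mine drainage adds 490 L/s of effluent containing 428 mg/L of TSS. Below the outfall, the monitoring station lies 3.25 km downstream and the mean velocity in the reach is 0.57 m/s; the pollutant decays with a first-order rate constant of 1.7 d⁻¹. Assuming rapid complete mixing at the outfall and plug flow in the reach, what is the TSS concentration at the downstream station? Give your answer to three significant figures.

67.7 mg/L

Conservation of mass: C = (2470·5.900 + 490.0·428.0) / 2960 = 224300/2960 = 75.77 mg/L.
Travel time t = 3.25·1000 / 0.57 = 5702 s = 1.584 h.
Applying C = C₀e^(−kt): 75.77 × 0.8939 = 67.73 mg/L.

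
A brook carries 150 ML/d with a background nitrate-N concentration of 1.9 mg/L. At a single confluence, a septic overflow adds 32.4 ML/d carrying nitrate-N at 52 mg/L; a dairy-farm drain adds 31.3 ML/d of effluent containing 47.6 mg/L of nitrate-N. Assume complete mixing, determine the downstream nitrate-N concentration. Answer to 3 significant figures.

Mixed concentration C = ΣQC/ΣQ = (150.0·1.900 + 32.40·52.00 + 31.30·47.60) / 213.7 = 3460/213.7 = 16.19 mg/L.

16.2 mg/L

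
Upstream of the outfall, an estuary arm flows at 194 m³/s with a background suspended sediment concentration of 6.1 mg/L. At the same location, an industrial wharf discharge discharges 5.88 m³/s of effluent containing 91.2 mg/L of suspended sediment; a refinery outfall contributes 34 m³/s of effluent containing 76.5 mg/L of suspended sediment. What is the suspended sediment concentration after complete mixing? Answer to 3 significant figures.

Mass balance: C = (194.0·6.100 + 5.880·91.20 + 34.00·76.50) / 233.9 = 4321/233.9 = 18.47 mg/L.

18.5 mg/L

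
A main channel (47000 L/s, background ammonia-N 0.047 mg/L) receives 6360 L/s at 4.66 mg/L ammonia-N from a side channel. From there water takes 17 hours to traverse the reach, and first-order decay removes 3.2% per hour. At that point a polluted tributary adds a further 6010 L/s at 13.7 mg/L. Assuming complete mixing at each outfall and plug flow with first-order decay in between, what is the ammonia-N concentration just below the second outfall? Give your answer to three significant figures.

1.70 mg/L

Mixed concentration C = ΣQC/ΣQ = (47000·0.04700 + 6360·4.660) / 53360 = 31850/53360 = 0.5968 mg/L; combined flow 53360 L/s.
3.2%/h lost → k = −ln(1 − 0.032) = 0.03252 h⁻¹.
Applying C = C₀e^(−kt): 0.5968 × 0.5753 = 0.3433 mg/L.
At the second outfall, C = (53360·0.3433 + 6010·13.70) / (53360 + 6010) = 1.695 mg/L.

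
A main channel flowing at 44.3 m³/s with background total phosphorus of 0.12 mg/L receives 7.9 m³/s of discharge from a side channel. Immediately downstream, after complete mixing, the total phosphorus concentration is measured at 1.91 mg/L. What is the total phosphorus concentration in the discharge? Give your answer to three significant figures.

Mass balance: 44.30·0.1200 + 7.900·Cₑ = 52.20·1.910
→ Cₑ = (52.20·1.910 − 44.30·0.1200) / 7.900 = 11.95 mg/L.

11.9 mg/L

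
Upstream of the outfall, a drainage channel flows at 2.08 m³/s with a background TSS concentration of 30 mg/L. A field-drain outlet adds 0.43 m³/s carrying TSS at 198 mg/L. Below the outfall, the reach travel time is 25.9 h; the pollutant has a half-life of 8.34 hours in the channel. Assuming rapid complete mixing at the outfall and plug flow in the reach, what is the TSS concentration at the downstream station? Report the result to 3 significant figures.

6.83 mg/L

Conservation of mass: C = (2.080·30.00 + 0.4300·198.0) / 2.510 = 147.5/2.510 = 58.78 mg/L.
Half-life 8.34 h → k = ln 2 / 8.34 = 0.08311 h⁻¹ = 1.995 d⁻¹.
First-order decay: C = 58.78·exp(−k·t) = 58.78·0.1162 = 6.829 mg/L.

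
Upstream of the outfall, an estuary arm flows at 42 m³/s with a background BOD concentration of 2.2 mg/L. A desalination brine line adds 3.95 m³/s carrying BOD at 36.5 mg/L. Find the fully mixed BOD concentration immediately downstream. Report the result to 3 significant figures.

5.15 mg/L

Mass balance: C = (42.00·2.200 + 3.950·36.50) / 45.95 = 236.6/45.95 = 5.149 mg/L.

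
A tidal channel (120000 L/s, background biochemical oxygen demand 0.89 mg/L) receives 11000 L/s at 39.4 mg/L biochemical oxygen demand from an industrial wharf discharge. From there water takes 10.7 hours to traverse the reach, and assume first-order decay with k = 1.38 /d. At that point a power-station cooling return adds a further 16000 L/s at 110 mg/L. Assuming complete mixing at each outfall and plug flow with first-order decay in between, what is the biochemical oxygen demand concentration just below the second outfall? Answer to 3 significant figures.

14.0 mg/L

After mixing, C = (120000·0.8900 + 11000·39.40) / 131000 = 540200/131000 = 4.124 mg/L; combined flow 131000 L/s.
First-order decay: C = 4.124·exp(−k·t) = 4.124·0.5405 = 2.229 mg/L.
Second outfall: C = (131000·2.229 + 16000·110.0)/147000 = 13.96 mg/L.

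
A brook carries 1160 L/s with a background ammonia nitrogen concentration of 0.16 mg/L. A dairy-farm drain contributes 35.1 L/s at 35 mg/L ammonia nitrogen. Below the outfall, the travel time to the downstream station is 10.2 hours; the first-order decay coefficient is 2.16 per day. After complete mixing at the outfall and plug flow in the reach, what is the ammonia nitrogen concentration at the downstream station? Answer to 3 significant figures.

0.472 mg/L

After mixing, C = (1160·0.1600 + 35.10·35.00) / 1195 = 1414/1195 = 1.183 mg/L.
Decay over the reach: 1.183·exp(−kt) = 1.183·0.3993 = 0.4725 mg/L.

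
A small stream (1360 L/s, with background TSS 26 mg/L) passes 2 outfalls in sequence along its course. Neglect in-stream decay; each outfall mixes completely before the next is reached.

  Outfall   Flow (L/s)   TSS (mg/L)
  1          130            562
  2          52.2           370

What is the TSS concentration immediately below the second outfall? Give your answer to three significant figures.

Below outfall 1: Q → 1490 L/s, C = (1360·26.00 + 130.0·562.0)/1490 = 72.77 mg/L.
Below outfall 2: Q → 1542 L/s, C = (1490·72.77 + 52.20·370.0)/1542 = 82.83 mg/L.

82.8 mg/L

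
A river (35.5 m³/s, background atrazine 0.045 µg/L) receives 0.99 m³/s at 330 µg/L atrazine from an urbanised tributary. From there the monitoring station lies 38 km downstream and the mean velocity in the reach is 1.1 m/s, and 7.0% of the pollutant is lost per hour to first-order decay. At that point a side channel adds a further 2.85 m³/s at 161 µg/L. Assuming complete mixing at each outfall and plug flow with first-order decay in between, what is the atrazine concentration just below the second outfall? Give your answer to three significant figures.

Mixed concentration C = ΣQC/ΣQ = (35.50·0.04500 + 0.9900·330.0) / 36.49 = 328.3/36.49 = 8.997 µg/L; combined flow 36.49 m³/s.
Travel time t = 38·1000 / 1.1 = 34550 s = 9.596 h.
7.0%/h lost → k = −ln(1 − 0.07) = 0.07257 h⁻¹.
After decay, C = 8.997 × e^(−kt) = 8.997 × 0.4984 = 4.484 µg/L.
Second outfall: C = (36.49·4.484 + 2.850·161.0)/39.34 = 15.82 µg/L.

15.8 µg/L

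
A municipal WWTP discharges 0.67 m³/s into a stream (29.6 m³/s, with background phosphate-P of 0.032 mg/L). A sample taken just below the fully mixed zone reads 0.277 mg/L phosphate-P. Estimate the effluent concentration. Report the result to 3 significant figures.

11.1 mg/L

Mass balance: 29.60·0.03200 + 0.6700·Cₑ = 30.27·0.2770
→ Cₑ = (30.27·0.2770 − 29.60·0.03200) / 0.6700 = 11.10 mg/L.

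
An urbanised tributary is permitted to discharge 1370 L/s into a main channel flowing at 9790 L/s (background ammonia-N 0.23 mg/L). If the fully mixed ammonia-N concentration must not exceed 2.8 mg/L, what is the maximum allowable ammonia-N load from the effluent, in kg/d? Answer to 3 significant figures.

2510 kg/d

Mass balance at the limit: 9790·0.2300 + 1370·Cₑ = 11160·2.8 → Cₑ = 21.17 mg/L.
1370 L/s = 1.370 m³/s. Load = 1.370 m³/s × 21.17 g/m³ × 86 400 s/d = 2505 kg/d.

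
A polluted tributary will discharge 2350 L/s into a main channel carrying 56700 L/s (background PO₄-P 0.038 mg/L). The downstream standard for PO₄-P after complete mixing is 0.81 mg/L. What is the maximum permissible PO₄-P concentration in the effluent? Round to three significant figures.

At the limit, (Qr·Cr + Qe·Cₑ)/(Qr + Qe) = 0.81:
Cₑ = (59050·0.81 − 56700·0.03800) / 2350 = 19.44 mg/L.

19.4 mg/L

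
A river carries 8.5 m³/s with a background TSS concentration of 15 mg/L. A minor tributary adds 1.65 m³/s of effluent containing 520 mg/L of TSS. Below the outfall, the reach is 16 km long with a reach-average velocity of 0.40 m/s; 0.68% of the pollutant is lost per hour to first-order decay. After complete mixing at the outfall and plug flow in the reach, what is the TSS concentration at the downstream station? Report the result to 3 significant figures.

90.0 mg/L

After mixing, C = (8.500·15.00 + 1.650·520.0) / 10.15 = 985.5/10.15 = 97.09 mg/L.
Travel time t = 16·1000 / 0.40 = 40000 s = 11.11 h.
0.68%/h lost → k = −ln(1 − 0.0068) = 0.006823 h⁻¹.
Decay over the reach: 97.09·exp(−kt) = 97.09·0.9270 = 90.00 mg/L.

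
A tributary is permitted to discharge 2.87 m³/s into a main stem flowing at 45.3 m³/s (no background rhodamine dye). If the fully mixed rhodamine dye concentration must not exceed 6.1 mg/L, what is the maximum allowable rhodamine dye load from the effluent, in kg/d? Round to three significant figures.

Mass balance at the limit: 45.30·0 + 2.870·Cₑ = 48.17·6.1 → Cₑ = 102.4 mg/L.
Load = 2.870 m³/s × 102.4 g/m³ × 86 400 s/d = 25390 kg/d.

25400 kg/d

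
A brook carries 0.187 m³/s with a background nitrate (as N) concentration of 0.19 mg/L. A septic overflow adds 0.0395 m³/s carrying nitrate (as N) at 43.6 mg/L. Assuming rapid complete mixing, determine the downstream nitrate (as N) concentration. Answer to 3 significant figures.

After mixing, C = (0.1870·0.1900 + 0.03950·43.60) / 0.2265 = 1.758/0.2265 = 7.760 mg/L.

7.76 mg/L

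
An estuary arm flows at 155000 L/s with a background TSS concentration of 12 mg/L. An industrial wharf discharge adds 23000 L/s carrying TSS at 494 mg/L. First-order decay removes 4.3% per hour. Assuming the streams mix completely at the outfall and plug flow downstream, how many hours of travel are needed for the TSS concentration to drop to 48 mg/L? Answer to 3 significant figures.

After mixing, C = (155000·12.00 + 23000·494.0) / 178000 = 13220000/178000 = 74.28 mg/L.
4.3%/h lost → k = −ln(1 − 0.043) = 0.04395 h⁻¹.
74.28·exp(−k·t) = 48 → t = ln(74.28/48)/k = 35770 s = 9.935 h.

9.93 h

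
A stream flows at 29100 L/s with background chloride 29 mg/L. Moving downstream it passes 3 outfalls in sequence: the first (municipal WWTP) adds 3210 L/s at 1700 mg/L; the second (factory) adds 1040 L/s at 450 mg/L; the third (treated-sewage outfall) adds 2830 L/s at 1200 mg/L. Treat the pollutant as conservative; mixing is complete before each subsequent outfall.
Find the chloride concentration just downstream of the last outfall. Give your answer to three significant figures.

281 mg/L

Outfall 1: combined Q = 32310 L/s; C = (29100·29.00 + 3210·1700)/32310 = 195.0 mg/L.
Outfall 2: combined Q = 33350 L/s; C = (32310·195.0 + 1040·450.0)/33350 = 203.0 mg/L.
Outfall 3: combined Q = 36180 L/s; C = (33350·203.0 + 2830·1200)/36180 = 281.0 mg/L.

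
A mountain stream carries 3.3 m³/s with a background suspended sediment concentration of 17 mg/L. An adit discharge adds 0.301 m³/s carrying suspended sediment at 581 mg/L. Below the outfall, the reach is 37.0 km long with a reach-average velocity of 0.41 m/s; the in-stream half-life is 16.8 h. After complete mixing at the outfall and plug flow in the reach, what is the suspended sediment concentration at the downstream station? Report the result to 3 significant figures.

22.8 mg/L

Flow-weighted average: C = (3.300·17.00 + 0.3010·581.0) / 3.601 = 231.0/3.601 = 64.14 mg/L.
Travel time t = 37.0·1000 / 0.41 = 90240 s = 25.07 h.
Half-life 16.8 h → k = ln 2 / 16.8 = 0.04126 h⁻¹ = 0.9902 d⁻¹.
First-order decay: C = 64.14·exp(−k·t) = 64.14·0.3555 = 22.80 mg/L.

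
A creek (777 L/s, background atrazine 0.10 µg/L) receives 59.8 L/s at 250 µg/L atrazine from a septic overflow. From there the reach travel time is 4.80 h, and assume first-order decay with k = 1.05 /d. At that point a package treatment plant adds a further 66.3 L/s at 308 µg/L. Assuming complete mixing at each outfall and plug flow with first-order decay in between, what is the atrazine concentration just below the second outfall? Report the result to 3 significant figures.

Mass balance: C = (777.0·0.1000 + 59.80·250.0) / 836.8 = 15030/836.8 = 17.96 µg/L; combined flow 836.8 L/s.
Applying C = C₀e^(−kt): 17.96 × 0.8106 = 14.56 µg/L.
At the second outfall, C = (836.8·14.56 + 66.30·308.0) / (836.8 + 66.30) = 36.10 µg/L.

36.1 µg/L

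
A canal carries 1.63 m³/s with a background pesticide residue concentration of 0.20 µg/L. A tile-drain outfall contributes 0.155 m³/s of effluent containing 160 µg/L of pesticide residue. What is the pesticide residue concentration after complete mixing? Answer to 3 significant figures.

14.1 µg/L

Mixed concentration C = ΣQC/ΣQ = (1.630·0.2000 + 0.1550·160.0) / 1.785 = 25.13/1.785 = 14.08 µg/L.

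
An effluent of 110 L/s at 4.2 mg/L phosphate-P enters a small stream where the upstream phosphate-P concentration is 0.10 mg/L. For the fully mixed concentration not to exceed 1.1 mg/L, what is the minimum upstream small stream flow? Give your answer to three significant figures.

Set C_mix = 1.1: (Q·0.1000 + 110.0·4.200) / (Q + 110.0) = 1.1
→ Q = 110.0·(4.200 − 1.1)/(1.1 − 0.1000) = 341.0 L/s.

341 L/s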